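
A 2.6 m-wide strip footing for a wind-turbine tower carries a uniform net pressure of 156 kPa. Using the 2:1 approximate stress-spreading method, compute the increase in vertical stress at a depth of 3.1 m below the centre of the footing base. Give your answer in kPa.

By the 2:1 method the load spreads at 1 horizontal : 2 vertical, so at depth z the loaded area has grown by z in each plan dimension:
Δσ = qB/(B+z) = 156×2.6/(2.6+3.1) = 71.158 kPa

Δσ_z ≈ 71.2 kPa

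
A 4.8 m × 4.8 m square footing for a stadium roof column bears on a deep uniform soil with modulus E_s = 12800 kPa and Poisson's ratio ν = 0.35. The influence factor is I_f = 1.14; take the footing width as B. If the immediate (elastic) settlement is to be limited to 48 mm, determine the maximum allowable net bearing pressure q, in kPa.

q ≈ 128 kPa

S_e = q·B·(1−ν²)/E_s · I_f  ⇒  q = S_e·E_s / (B·(1−ν²)·I_f).
q = 0.048 × 12800 / (4.8 × 0.8775 × 1.14) = 128 kPa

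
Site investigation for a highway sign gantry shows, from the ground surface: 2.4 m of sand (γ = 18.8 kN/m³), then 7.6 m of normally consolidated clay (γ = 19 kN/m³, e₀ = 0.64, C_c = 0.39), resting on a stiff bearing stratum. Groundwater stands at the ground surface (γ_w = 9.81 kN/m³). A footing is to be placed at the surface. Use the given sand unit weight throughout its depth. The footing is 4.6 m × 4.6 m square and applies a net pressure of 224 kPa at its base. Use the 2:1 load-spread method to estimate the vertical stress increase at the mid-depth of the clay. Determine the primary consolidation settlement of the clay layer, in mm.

Mid-depth of clay below the ground surface: z = 2.4 + 7.6/2 = 6.2 m.
Total vertical stress at mid-clay: σ_v = 18.8×2.4 + 19×3.8 = 117.32 kPa.
Pore pressure: u = 9.81×(6.2 − 0) = 60.822 kPa.
Initial effective stress: σ'_0 = σ_v − u = 117.32 − 60.822 = 56.498 kPa.
Stress increase at mid-clay by the 2:1 spreading method:
Δσ = qBL/((B+z)(L+z)) = 224×4.6×4.6/((4.6+6.2)(4.6+6.2)) = 40.636 kPa
Final effective stress: σ'_f = σ'_0 + Δσ = 56.498 + 40.636 = 97.134 kPa.
Normally consolidated clay, so the full stress increment lies on the virgin compression line:
S_c = C_c·H/(1+e₀)·log₁₀(σ'_f/σ'_0) = 0.39×7.6/(1+0.64)×log₁₀(97.134/56.498)
    = 1.8073 × 0.23534 = 0.4253 m

S_c ≈ 425 mm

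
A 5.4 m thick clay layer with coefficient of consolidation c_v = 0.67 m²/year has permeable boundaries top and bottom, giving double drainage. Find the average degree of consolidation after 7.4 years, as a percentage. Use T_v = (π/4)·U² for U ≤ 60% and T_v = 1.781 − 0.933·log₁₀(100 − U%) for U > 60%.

U ≈ 84.9 %

Drainage path length: H_d = H/2 = 2.7 m (double drainage).
T_v = c_v·t/H_d² = 0.67×7.4/2.7² = 0.68011.
T_v = 0.68011 corresponds to the U > 60% branch:
U = 1 − 10^((1.781 − T_v)/0.933)/100 = 0.8487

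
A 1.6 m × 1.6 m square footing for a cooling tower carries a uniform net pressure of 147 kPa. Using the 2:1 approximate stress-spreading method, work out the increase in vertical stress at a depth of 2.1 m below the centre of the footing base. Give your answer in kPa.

By the 2:1 method the load spreads at 1 horizontal : 2 vertical, so at depth z the loaded area has grown by z in each plan dimension:
Δσ = qBL/((B+z)(L+z)) = 147×1.6×1.6/((1.6+2.1)(1.6+2.1)) = 27.489 kPa

Δσ_z ≈ 27.5 kPa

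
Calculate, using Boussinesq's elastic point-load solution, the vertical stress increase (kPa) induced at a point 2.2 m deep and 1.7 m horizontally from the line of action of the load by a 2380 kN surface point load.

Δσ_z ≈ 72.8 kPa

Boussinesq vertical stress below a point load on an elastic half-space:
Δσ_z = 3P/(2πz²) · [1 + (r/z)²]^(−5/2)
r/z = 1.7/2.2 = 0.77273; [1+(r/z)²]^(−5/2) = 0.31022.
Δσ_z = 3×2380/(2π×2.2²) × 0.31022 = 234.79 × 0.31022 = 72.84 kPa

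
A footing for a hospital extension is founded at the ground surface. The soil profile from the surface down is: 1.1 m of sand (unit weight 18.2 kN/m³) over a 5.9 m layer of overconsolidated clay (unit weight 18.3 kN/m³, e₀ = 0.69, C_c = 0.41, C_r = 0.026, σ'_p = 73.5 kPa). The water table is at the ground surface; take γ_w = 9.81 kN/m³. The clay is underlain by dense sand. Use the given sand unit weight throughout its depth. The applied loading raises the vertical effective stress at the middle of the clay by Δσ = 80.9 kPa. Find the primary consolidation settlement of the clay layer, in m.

S_c ≈ 0.309 m

Mid-depth of clay below the ground surface: z = 1.1 + 5.9/2 = 4.05 m.
Total vertical stress at mid-clay: σ_v = 18.2×1.1 + 18.3×2.95 = 74.005 kPa.
Pore pressure: u = 9.81×(4.05 − 0) = 39.73 kPa.
Initial effective stress: σ'_0 = σ_v − u = 74.005 − 39.73 = 34.275 kPa.
Final effective stress: σ'_f = 34.275 + 80.9 = 115.18 kPa.
σ'_f = 115.18 > σ'_p = 73.5 kPa, so the stress path crosses the preconsolidation pressure — recompression up to σ'_p, then virgin compression beyond:
S_c = H/(1+e₀)·[C_r·log₁₀(σ'_p/σ'_0) + C_c·log₁₀(σ'_f/σ'_p)]
    = 5.9/1.69 × [0.026×log₁₀(73.5/34.275) + 0.41×log₁₀(115.18/73.5)]
    = 3.4911 × [0.0086141 + 0.079987] = 0.3093 m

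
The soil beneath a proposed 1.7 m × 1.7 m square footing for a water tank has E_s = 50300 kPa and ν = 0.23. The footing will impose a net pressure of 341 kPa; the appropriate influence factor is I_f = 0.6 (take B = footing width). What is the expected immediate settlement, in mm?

Immediate (elastic) settlement: S_e = q·B·(1−ν²)/E_s · I_f.
S_e = 341 × 1.7 × (1 − 0.23²) / 50300 × 0.6
    = 341 × 1.7 × 0.9471 / 50300 × 0.6
    = 0.006549 m = 6.549 mm

S_e ≈ 6.55 mm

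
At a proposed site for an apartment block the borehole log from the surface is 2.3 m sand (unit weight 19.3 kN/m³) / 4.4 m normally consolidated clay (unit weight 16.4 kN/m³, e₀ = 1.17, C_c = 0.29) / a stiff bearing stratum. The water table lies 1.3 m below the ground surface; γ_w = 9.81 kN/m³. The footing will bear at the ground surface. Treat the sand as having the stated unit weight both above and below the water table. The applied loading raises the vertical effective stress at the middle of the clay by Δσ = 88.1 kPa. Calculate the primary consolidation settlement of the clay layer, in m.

Mid-depth of clay below the ground surface: z = 2.3 + 4.4/2 = 4.5 m.
Total vertical stress at mid-clay: σ_v = 19.3×2.3 + 16.4×2.2 = 80.47 kPa.
Pore pressure: u = 9.81×(4.5 − 1.3) = 31.392 kPa.
Initial effective stress: σ'_0 = σ_v − u = 80.47 − 31.392 = 49.078 kPa.
Final effective stress: σ'_f = σ'_0 + Δσ = 49.078 + 88.1 = 137.18 kPa.
Normally consolidated clay, so the full stress increment lies on the virgin compression line:
S_c = C_c·H/(1+e₀)·log₁₀(σ'_f/σ'_0) = 0.29×4.4/(1+1.17)×log₁₀(137.18/49.078)
    = 0.58802 × 0.4464 = 0.2625 m

S_c ≈ 0.262 m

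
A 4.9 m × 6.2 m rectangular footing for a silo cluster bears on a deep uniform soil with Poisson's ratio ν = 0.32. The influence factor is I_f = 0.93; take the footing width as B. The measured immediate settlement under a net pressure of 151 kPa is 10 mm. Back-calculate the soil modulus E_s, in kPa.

S_e = q·B·(1−ν²)/E_s · I_f  ⇒  E_s = q·B·(1−ν²)·I_f / S_e.
E_s = 151 × 4.9 × 0.8976 × 0.93 / 0.01 = 61760 kPa

E_s ≈ 61800 kPa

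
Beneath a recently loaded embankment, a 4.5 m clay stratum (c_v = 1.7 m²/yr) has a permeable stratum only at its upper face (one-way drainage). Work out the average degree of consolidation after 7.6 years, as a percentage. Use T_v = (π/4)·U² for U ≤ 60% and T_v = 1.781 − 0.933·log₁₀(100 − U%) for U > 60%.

Drainage path length: H_d = H = 4.5 m (single drainage).
T_v = c_v·t/H_d² = 1.7×7.6/4.5² = 0.63802.
T_v = 0.63802 corresponds to the U > 60% branch:
U = 1 − 10^((1.781 − T_v)/0.933)/100 = 0.8321

U ≈ 83.2 %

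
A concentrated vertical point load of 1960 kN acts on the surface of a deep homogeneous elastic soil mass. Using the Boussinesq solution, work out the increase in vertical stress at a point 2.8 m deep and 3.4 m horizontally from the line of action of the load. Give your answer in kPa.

Boussinesq vertical stress below a point load on an elastic half-space:
Δσ_z = 3P/(2πz²) · [1 + (r/z)²]^(−5/2)
r/z = 3.4/2.8 = 1.2143; [1+(r/z)²]^(−5/2) = 0.10382.
Δσ_z = 3×1960/(2π×2.8²) × 0.10382 = 119.37 × 0.10382 = 12.39 kPa

Δσ_z ≈ 12.4 kPa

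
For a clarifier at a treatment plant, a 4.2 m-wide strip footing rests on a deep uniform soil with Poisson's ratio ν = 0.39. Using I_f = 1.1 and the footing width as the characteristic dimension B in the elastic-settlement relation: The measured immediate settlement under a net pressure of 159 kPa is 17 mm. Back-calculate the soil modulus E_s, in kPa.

E_s ≈ 36600 kPa

S_e = q·B·(1−ν²)/E_s · I_f  ⇒  E_s = q·B·(1−ν²)·I_f / S_e.
E_s = 159 × 4.2 × 0.8479 × 1.1 / 0.017 = 36640 kPa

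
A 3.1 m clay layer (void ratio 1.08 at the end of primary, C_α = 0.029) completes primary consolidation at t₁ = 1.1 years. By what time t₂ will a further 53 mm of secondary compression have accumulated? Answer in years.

S_s = C_α·H/(1+e_p)·log₁₀(t₂/t₁) ⇒ log₁₀(t₂/t₁) = S_s·(1+e_p)/(C_α·H).
log₁₀(t₂/t₁) = 0.053 × (1+1.08) / (0.029×3.1) = 1.226
t₂ = t₁ × 10^1.226 = 1.1 × 16.84 = 18.52 years

t₂ ≈ 18.5 years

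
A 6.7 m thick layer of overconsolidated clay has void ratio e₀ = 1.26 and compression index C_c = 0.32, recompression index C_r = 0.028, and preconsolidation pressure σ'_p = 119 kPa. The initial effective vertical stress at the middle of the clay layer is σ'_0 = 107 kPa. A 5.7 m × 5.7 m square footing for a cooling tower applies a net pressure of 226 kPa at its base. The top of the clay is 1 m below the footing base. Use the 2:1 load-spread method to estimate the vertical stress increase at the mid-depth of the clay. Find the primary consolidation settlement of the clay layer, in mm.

Mid-depth of clay below the footing base: z = 1 + 6.7/2 = 4.35 m.
Stress increase at mid-clay by the 2:1 spreading method:
Δσ = qBL/((B+z)(L+z)) = 226×5.7×5.7/((5.7+4.35)(5.7+4.35)) = 72.699 kPa
Final effective stress: σ'_f = 107 + 72.699 = 179.7 kPa.
σ'_f = 179.7 > σ'_p = 119 kPa, so the stress path crosses the preconsolidation pressure — recompression up to σ'_p, then virgin compression beyond:
S_c = H/(1+e₀)·[C_r·log₁₀(σ'_p/σ'_0) + C_c·log₁₀(σ'_f/σ'_p)]
    = 6.7/2.26 × [0.028×log₁₀(119/107) + 0.32×log₁₀(179.7/119)]
    = 2.9646 × [0.0012926 + 0.05728] = 0.1736 m

S_c ≈ 174 mm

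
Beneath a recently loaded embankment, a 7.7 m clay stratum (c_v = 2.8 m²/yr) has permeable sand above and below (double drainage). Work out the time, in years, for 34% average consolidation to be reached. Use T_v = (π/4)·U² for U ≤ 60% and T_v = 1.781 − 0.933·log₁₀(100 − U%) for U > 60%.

Drainage path length: H_d = H/2 = 3.85 m (double drainage).
U ≤ 60%: T_v = (π/4)·U² = (π/4)×0.34² = 0.090792.
t = T_v·H_d²/c_v = 0.090792×3.85²/2.8 = 0.4806 years.

t ≈ 0.481 years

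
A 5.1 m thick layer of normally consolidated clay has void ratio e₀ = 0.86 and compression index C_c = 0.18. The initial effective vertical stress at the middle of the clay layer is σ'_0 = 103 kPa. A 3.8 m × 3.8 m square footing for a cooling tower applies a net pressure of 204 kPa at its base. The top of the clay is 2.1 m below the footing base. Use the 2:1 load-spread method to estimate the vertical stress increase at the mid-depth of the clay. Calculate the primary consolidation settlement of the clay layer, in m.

S_c ≈ 0.0722 m

Mid-depth of clay below the footing base: z = 2.1 + 5.1/2 = 4.65 m.
Stress increase at mid-clay by the 2:1 spreading method:
Δσ = qBL/((B+z)(L+z)) = 204×3.8×3.8/((3.8+4.65)(3.8+4.65)) = 41.256 kPa
Final effective stress: σ'_f = σ'_0 + Δσ = 103 + 41.256 = 144.26 kPa.
Normally consolidated clay, so the full stress increment lies on the virgin compression line:
S_c = C_c·H/(1+e₀)·log₁₀(σ'_f/σ'_0) = 0.18×5.1/(1+0.86)×log₁₀(144.26/103)
    = 0.49355 × 0.14631 = 0.07221 m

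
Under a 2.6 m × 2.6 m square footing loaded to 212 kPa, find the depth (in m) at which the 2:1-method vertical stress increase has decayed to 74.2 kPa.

z ≈ 1.79 m

2:1 spreading — at depth z the loaded area has grown by z in each plan dimension:
qB²/(B+z)² = Δσ_z ⇒ z = B(√(q/Δσ_z) − 1) = 2.6×(√(212/74.2) − 1) = 1.795 m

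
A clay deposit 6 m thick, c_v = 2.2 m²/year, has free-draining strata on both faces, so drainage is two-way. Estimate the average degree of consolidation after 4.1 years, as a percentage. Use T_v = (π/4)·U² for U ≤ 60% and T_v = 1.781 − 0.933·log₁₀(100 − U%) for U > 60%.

Drainage path length: H_d = H/2 = 3 m (double drainage).
T_v = c_v·t/H_d² = 2.2×4.1/3² = 1.0022.
T_v = 1.0022 corresponds to the U > 60% branch:
U = 1 − 10^((1.781 − T_v)/0.933)/100 = 0.9317

U ≈ 93.2 %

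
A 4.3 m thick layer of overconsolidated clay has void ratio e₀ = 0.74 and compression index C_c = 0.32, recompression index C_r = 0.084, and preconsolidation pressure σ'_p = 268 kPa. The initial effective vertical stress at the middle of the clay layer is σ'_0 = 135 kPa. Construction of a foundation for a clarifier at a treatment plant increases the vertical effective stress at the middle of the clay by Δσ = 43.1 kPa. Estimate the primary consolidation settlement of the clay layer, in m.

Final effective stress: σ'_f = 135 + 43.1 = 178.1 kPa.
σ'_f = 178.1 ≤ σ'_p = 268 kPa, so the clay remains overconsolidated and only the recompression index applies:
S_c = C_r·H/(1+e₀)·log₁₀(σ'_f/σ'_0) = 0.084×4.3/1.74×log₁₀(178.1/135)
    = 0.20759 × 0.12033 = 0.02498 m

S_c ≈ 0.025 m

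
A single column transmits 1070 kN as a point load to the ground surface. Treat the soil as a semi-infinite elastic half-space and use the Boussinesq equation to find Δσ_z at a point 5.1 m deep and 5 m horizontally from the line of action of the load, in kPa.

Boussinesq vertical stress below a point load on an elastic half-space:
Δσ_z = 3P/(2πz²) · [1 + (r/z)²]^(−5/2)
r/z = 5/5.1 = 0.98039; [1+(r/z)²]^(−5/2) = 0.18566.
Δσ_z = 3×1070/(2π×5.1²) × 0.18566 = 19.642 × 0.18566 = 3.647 kPa

Δσ_z ≈ 3.65 kPa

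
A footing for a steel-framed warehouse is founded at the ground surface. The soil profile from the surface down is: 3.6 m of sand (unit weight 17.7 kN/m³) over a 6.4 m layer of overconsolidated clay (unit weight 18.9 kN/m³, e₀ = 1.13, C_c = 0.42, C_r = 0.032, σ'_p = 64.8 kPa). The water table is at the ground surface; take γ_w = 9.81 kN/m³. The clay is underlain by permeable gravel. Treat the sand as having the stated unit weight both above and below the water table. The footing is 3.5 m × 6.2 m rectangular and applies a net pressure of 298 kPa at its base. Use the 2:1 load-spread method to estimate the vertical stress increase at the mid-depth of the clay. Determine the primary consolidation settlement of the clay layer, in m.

Mid-depth of clay below the ground surface: z = 3.6 + 6.4/2 = 6.8 m.
Total vertical stress at mid-clay: σ_v = 17.7×3.6 + 18.9×3.2 = 124.2 kPa.
Pore pressure: u = 9.81×(6.8 − 0) = 66.708 kPa.
Initial effective stress: σ'_0 = σ_v − u = 124.2 − 66.708 = 57.492 kPa.
Stress increase at mid-clay by the 2:1 spreading method:
Δσ = qBL/((B+z)(L+z)) = 298×3.5×6.2/((3.5+6.8)(6.2+6.8)) = 48.294 kPa
Final effective stress: σ'_f = 57.492 + 48.294 = 105.79 kPa.
σ'_f = 105.79 > σ'_p = 64.8 kPa, so the stress path crosses the preconsolidation pressure — recompression up to σ'_p, then virgin compression beyond:
S_c = H/(1+e₀)·[C_r·log₁₀(σ'_p/σ'_0) + C_c·log₁₀(σ'_f/σ'_p)]
    = 6.4/2.13 × [0.032×log₁₀(64.8/57.492) + 0.42×log₁₀(105.79/64.8)]
    = 3.0047 × [0.001663 + 0.089405] = 0.2736 m

S_c ≈ 0.274 m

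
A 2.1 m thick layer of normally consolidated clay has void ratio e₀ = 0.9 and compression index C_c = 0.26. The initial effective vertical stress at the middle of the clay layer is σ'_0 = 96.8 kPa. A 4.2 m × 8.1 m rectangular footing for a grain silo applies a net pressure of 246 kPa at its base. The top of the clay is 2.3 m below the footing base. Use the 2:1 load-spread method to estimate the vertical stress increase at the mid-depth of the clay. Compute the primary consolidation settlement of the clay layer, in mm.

Mid-depth of clay below the footing base: z = 2.3 + 2.1/2 = 3.35 m.
Stress increase at mid-clay by the 2:1 spreading method:
Δσ = qBL/((B+z)(L+z)) = 246×4.2×8.1/((4.2+3.35)(8.1+3.35)) = 96.809 kPa
Final effective stress: σ'_f = σ'_0 + Δσ = 96.8 + 96.809 = 193.61 kPa.
Normally consolidated clay, so the full stress increment lies on the virgin compression line:
S_c = C_c·H/(1+e₀)·log₁₀(σ'_f/σ'_0) = 0.26×2.1/(1+0.9)×log₁₀(193.61/96.8)
    = 0.28737 × 0.30105 = 0.08651 m

S_c ≈ 86.5 mm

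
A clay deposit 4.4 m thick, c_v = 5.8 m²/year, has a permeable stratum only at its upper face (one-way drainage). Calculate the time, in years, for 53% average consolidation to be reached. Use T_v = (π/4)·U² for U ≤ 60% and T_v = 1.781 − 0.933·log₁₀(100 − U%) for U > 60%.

t ≈ 0.736 years

Drainage path length: H_d = H = 4.4 m (single drainage).
U ≤ 60%: T_v = (π/4)·U² = (π/4)×0.53² = 0.22062.
t = T_v·H_d²/c_v = 0.22062×4.4²/5.8 = 0.7364 years.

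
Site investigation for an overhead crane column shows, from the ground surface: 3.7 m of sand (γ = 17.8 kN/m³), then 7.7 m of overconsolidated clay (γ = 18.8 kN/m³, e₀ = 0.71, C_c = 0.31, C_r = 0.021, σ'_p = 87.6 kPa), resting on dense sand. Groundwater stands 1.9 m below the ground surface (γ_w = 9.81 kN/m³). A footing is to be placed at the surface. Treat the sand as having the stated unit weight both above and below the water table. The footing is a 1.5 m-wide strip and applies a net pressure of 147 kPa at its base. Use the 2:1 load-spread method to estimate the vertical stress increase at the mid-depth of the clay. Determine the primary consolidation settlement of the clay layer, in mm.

S_c ≈ 125 mm

Mid-depth of clay below the ground surface: z = 3.7 + 7.7/2 = 7.55 m.
Total vertical stress at mid-clay: σ_v = 17.8×3.7 + 18.8×3.85 = 138.24 kPa.
Pore pressure: u = 9.81×(7.55 − 1.9) = 55.427 kPa.
Initial effective stress: σ'_0 = σ_v − u = 138.24 − 55.427 = 82.813 kPa.
Stress increase at mid-clay by the 2:1 spreading method:
Δσ = qB/(B+z) = 147×1.5/(1.5+7.55) = 24.365 kPa
Final effective stress: σ'_f = 82.813 + 24.365 = 107.18 kPa.
σ'_f = 107.18 > σ'_p = 87.6 kPa, so the stress path crosses the preconsolidation pressure — recompression up to σ'_p, then virgin compression beyond:
S_c = H/(1+e₀)·[C_r·log₁₀(σ'_p/σ'_0) + C_c·log₁₀(σ'_f/σ'_p)]
    = 7.7/1.71 × [0.021×log₁₀(87.6/82.813) + 0.31×log₁₀(107.18/87.6)]
    = 4.5029 × [0.00051252 + 0.027159] = 0.1246 m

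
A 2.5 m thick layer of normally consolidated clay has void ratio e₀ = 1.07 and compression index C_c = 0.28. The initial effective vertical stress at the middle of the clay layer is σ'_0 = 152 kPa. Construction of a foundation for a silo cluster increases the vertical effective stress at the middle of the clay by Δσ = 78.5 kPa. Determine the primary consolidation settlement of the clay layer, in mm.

S_c ≈ 61.1 mm

Final effective stress: σ'_f = σ'_0 + Δσ = 152 + 78.5 = 230.5 kPa.
Normally consolidated clay, so the full stress increment lies on the virgin compression line:
S_c = C_c·H/(1+e₀)·log₁₀(σ'_f/σ'_0) = 0.28×2.5/(1+1.07)×log₁₀(230.5/152)
    = 0.33816 × 0.18083 = 0.06115 m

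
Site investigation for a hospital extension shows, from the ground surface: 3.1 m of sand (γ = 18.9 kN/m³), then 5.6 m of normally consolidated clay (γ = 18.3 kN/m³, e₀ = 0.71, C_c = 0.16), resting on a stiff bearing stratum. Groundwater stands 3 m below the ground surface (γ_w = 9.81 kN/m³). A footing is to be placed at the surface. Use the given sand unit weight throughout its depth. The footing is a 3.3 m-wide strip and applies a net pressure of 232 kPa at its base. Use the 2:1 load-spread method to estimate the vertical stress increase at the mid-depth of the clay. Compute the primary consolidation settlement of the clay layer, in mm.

S_c ≈ 160 mm

Mid-depth of clay below the ground surface: z = 3.1 + 5.6/2 = 5.9 m.
Total vertical stress at mid-clay: σ_v = 18.9×3.1 + 18.3×2.8 = 109.83 kPa.
Pore pressure: u = 9.81×(5.9 − 3) = 28.449 kPa.
Initial effective stress: σ'_0 = σ_v − u = 109.83 − 28.449 = 81.381 kPa.
Stress increase at mid-clay by the 2:1 spreading method:
Δσ = qB/(B+z) = 232×3.3/(3.3+5.9) = 83.217 kPa
Final effective stress: σ'_f = σ'_0 + Δσ = 81.381 + 83.217 = 164.6 kPa.
Normally consolidated clay, so the full stress increment lies on the virgin compression line:
S_c = C_c·H/(1+e₀)·log₁₀(σ'_f/σ'_0) = 0.16×5.6/(1+0.71)×log₁₀(164.6/81.381)
    = 0.52398 × 0.30591 = 0.1603 m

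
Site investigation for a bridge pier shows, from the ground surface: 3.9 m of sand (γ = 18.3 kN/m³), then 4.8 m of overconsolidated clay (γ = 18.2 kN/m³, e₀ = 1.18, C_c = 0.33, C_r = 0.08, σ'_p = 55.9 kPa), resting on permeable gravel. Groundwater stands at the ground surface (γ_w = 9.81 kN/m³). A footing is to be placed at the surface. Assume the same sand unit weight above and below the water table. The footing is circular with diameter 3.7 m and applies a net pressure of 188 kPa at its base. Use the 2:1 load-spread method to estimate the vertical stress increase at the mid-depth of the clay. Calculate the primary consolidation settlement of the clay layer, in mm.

Mid-depth of clay below the ground surface: z = 3.9 + 4.8/2 = 6.3 m.
Total vertical stress at mid-clay: σ_v = 18.3×3.9 + 18.2×2.4 = 115.05 kPa.
Pore pressure: u = 9.81×(6.3 − 0) = 61.803 kPa.
Initial effective stress: σ'_0 = σ_v − u = 115.05 − 61.803 = 53.247 kPa.
Stress increase at mid-clay by the 2:1 spreading method:
Δσ ≈ qD²/(D+z)² = 188×3.7²/(3.7+6.3)² = 25.737 kPa
Final effective stress: σ'_f = 53.247 + 25.737 = 78.984 kPa.
σ'_f = 78.984 > σ'_p = 55.9 kPa, so the stress path crosses the preconsolidation pressure — recompression up to σ'_p, then virgin compression beyond:
S_c = H/(1+e₀)·[C_r·log₁₀(σ'_p/σ'_0) + C_c·log₁₀(σ'_f/σ'_p)]
    = 4.8/2.18 × [0.08×log₁₀(55.9/53.247) + 0.33×log₁₀(78.984/55.9)]
    = 2.2018 × [0.0016893 + 0.049542] = 0.1128 m

S_c ≈ 113 mm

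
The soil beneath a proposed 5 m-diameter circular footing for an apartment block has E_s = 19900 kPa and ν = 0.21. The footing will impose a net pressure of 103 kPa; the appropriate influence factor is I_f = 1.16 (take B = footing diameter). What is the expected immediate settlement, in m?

S_e ≈ 0.0287 m

Immediate (elastic) settlement: S_e = q·B·(1−ν²)/E_s · I_f.
S_e = 103 × 5 × (1 − 0.21²) / 19900 × 1.16
    = 103 × 5 × 0.9559 / 19900 × 1.16
    = 0.0287 m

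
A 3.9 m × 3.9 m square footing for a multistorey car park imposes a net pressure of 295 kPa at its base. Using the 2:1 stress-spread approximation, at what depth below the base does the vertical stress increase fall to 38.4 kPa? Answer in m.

2:1 spreading — at depth z the loaded area has grown by z in each plan dimension:
qB²/(B+z)² = Δσ_z ⇒ z = B(√(q/Δσ_z) − 1) = 3.9×(√(295/38.4) − 1) = 6.91 m

z ≈ 6.91 m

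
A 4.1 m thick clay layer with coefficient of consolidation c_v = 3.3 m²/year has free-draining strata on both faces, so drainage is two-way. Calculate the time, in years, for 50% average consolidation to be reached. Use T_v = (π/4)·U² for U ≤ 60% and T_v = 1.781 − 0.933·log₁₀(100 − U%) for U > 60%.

Drainage path length: H_d = H/2 = 2.05 m (double drainage).
U ≤ 60%: T_v = (π/4)·U² = (π/4)×0.5² = 0.19635.
t = T_v·H_d²/c_v = 0.19635×2.05²/3.3 = 0.25 years.

t ≈ 0.25 years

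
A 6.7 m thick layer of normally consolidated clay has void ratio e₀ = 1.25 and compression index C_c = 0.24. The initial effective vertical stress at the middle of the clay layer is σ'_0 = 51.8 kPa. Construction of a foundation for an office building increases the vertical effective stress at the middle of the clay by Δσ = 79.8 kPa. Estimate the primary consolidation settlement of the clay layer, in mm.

S_c ≈ 289 mm

Final effective stress: σ'_f = σ'_0 + Δσ = 51.8 + 79.8 = 131.6 kPa.
Normally consolidated clay, so the full stress increment lies on the virgin compression line:
S_c = C_c·H/(1+e₀)·log₁₀(σ'_f/σ'_0) = 0.24×6.7/(1+1.25)×log₁₀(131.6/51.8)
    = 0.71467 × 0.40493 = 0.2894 m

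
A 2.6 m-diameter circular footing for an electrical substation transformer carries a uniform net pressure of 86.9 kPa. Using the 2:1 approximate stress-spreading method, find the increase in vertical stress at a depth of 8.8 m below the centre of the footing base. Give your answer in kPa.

Δσ_z ≈ 4.52 kPa

By the 2:1 method the load spreads at 1 horizontal : 2 vertical, so at depth z the loaded area has grown by z in each plan dimension:
Δσ ≈ qD²/(D+z)² = 86.9×2.6²/(2.6+8.8)² = 4.5202 kPa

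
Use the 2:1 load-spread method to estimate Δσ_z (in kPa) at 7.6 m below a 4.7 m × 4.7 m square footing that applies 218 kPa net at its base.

Δσ_z ≈ 31.8 kPa

By the 2:1 method the load spreads at 1 horizontal : 2 vertical, so at depth z the loaded area has grown by z in each plan dimension:
Δσ = qBL/((B+z)(L+z)) = 218×4.7×4.7/((4.7+7.6)(4.7+7.6)) = 31.83 kPa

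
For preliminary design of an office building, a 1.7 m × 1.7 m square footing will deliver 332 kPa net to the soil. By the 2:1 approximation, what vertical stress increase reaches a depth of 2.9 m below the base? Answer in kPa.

By the 2:1 method the load spreads at 1 horizontal : 2 vertical, so at depth z the loaded area has grown by z in each plan dimension:
Δσ = qBL/((B+z)(L+z)) = 332×1.7×1.7/((1.7+2.9)(1.7+2.9)) = 45.344 kPa

Δσ_z ≈ 45.3 kPa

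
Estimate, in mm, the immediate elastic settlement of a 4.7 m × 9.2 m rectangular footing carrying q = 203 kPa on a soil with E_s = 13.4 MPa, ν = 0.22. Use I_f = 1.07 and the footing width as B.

Immediate (elastic) settlement: S_e = q·B·(1−ν²)/E_s · I_f.
E_s = 13.4 MPa = 13400 kPa.
S_e = 203 × 4.7 × (1 − 0.22²) / 13400 × 1.07
    = 203 × 4.7 × 0.9516 / 13400 × 1.07
    = 0.0725 m = 72.5 mm

S_e ≈ 72.5 mm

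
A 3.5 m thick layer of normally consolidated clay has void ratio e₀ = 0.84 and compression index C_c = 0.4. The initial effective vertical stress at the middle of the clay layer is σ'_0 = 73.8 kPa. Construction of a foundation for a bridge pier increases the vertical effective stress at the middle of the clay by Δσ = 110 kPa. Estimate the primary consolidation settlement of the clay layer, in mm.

S_c ≈ 302 mm

Final effective stress: σ'_f = σ'_0 + Δσ = 73.8 + 110 = 183.8 kPa.
Normally consolidated clay, so the full stress increment lies on the virgin compression line:
S_c = C_c·H/(1+e₀)·log₁₀(σ'_f/σ'_0) = 0.4×3.5/(1+0.84)×log₁₀(183.8/73.8)
    = 0.76087 × 0.39629 = 0.3015 m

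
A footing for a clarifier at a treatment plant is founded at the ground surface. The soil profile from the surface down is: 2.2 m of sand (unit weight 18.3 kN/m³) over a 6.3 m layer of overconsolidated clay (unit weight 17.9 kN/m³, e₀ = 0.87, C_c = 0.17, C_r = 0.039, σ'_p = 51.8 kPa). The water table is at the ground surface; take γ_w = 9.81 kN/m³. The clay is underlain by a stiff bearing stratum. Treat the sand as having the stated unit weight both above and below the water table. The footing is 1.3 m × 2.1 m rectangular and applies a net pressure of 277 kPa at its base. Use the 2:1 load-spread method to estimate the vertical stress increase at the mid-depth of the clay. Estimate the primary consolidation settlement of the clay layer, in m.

S_c ≈ 0.0433 m

Mid-depth of clay below the ground surface: z = 2.2 + 6.3/2 = 5.35 m.
Total vertical stress at mid-clay: σ_v = 18.3×2.2 + 17.9×3.15 = 96.645 kPa.
Pore pressure: u = 9.81×(5.35 − 0) = 52.483 kPa.
Initial effective stress: σ'_0 = σ_v − u = 96.645 − 52.483 = 44.162 kPa.
Stress increase at mid-clay by the 2:1 spreading method:
Δσ = qBL/((B+z)(L+z)) = 277×1.3×2.1/((1.3+5.35)(2.1+5.35)) = 15.264 kPa
Final effective stress: σ'_f = 44.162 + 15.264 = 59.426 kPa.
σ'_f = 59.426 > σ'_p = 51.8 kPa, so the stress path crosses the preconsolidation pressure — recompression up to σ'_p, then virgin compression beyond:
S_c = H/(1+e₀)·[C_r·log₁₀(σ'_p/σ'_0) + C_c·log₁₀(σ'_f/σ'_p)]
    = 6.3/1.87 × [0.039×log₁₀(51.8/44.162) + 0.17×log₁₀(59.426/51.8)]
    = 3.369 × [0.002702 + 0.01014] = 0.04326 m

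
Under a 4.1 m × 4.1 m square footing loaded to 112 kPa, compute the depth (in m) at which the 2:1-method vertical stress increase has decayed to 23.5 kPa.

2:1 spreading — at depth z the loaded area has grown by z in each plan dimension:
qB²/(B+z)² = Δσ_z ⇒ z = B(√(q/Δσ_z) − 1) = 4.1×(√(112/23.5) − 1) = 4.851 m

z ≈ 4.85 m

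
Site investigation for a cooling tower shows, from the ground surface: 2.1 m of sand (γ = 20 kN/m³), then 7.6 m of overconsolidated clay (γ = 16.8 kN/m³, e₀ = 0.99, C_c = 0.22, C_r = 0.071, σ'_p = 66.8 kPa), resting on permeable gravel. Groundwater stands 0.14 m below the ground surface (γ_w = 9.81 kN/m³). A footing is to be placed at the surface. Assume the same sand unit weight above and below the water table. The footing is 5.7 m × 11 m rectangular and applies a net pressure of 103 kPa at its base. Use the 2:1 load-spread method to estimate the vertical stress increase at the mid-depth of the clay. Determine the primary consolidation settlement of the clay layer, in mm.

S_c ≈ 112 mm

Mid-depth of clay below the ground surface: z = 2.1 + 7.6/2 = 5.9 m.
Total vertical stress at mid-clay: σ_v = 20×2.1 + 16.8×3.8 = 105.84 kPa.
Pore pressure: u = 9.81×(5.9 − 0.14) = 56.506 kPa.
Initial effective stress: σ'_0 = σ_v − u = 105.84 − 56.506 = 49.334 kPa.
Stress increase at mid-clay by the 2:1 spreading method:
Δσ = qBL/((B+z)(L+z)) = 103×5.7×11/((5.7+5.9)(11+5.9)) = 32.943 kPa
Final effective stress: σ'_f = 49.334 + 32.943 = 82.277 kPa.
σ'_f = 82.277 > σ'_p = 66.8 kPa, so the stress path crosses the preconsolidation pressure — recompression up to σ'_p, then virgin compression beyond:
S_c = H/(1+e₀)·[C_r·log₁₀(σ'_p/σ'_0) + C_c·log₁₀(σ'_f/σ'_p)]
    = 7.6/1.99 × [0.071×log₁₀(66.8/49.334) + 0.22×log₁₀(82.277/66.8)]
    = 3.8191 × [0.0093457 + 0.01991] = 0.1117 m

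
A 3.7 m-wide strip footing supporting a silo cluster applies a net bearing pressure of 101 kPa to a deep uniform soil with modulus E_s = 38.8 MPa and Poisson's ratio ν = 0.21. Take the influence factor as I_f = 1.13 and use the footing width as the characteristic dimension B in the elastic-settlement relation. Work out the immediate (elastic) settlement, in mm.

S_e ≈ 10.4 mm

Immediate (elastic) settlement: S_e = q·B·(1−ν²)/E_s · I_f.
E_s = 38.8 MPa = 38800 kPa.
S_e = 101 × 3.7 × (1 − 0.21²) / 38800 × 1.13
    = 101 × 3.7 × 0.9559 / 38800 × 1.13
    = 0.0104 m = 10.4 mm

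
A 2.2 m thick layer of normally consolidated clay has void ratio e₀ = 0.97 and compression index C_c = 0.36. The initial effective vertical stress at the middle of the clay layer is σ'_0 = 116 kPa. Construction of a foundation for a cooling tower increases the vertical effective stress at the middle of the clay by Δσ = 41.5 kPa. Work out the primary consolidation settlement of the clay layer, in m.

Final effective stress: σ'_f = σ'_0 + Δσ = 116 + 41.5 = 157.5 kPa.
Normally consolidated clay, so the full stress increment lies on the virgin compression line:
S_c = C_c·H/(1+e₀)·log₁₀(σ'_f/σ'_0) = 0.36×2.2/(1+0.97)×log₁₀(157.5/116)
    = 0.40203 × 0.13282 = 0.0534 m

S_c ≈ 0.0534 m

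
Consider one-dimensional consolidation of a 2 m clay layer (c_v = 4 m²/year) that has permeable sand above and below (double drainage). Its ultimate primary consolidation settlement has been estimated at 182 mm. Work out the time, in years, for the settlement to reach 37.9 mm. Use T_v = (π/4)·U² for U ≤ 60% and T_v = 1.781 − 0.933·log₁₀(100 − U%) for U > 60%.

Drainage path length: H_d = H/2 = 1 m (double drainage).
U = S(t)/S_ult = 37.9/182 = 0.2082.
U ≤ 60%: T_v = (π/4)·U² = (π/4)×0.20824² = 0.034059.
t = T_v·H_d²/c_v = 0.034059×1²/4 = 0.008515 years.

t ≈ 0.00851 years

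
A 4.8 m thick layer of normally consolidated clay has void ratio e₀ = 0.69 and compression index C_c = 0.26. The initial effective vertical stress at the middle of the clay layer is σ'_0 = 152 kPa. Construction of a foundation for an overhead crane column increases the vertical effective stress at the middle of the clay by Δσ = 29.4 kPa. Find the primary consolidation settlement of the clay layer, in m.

Final effective stress: σ'_f = σ'_0 + Δσ = 152 + 29.4 = 181.4 kPa.
Normally consolidated clay, so the full stress increment lies on the virgin compression line:
S_c = C_c·H/(1+e₀)·log₁₀(σ'_f/σ'_0) = 0.26×4.8/(1+0.69)×log₁₀(181.4/152)
    = 0.73846 × 0.076794 = 0.05671 m

S_c ≈ 0.0567 m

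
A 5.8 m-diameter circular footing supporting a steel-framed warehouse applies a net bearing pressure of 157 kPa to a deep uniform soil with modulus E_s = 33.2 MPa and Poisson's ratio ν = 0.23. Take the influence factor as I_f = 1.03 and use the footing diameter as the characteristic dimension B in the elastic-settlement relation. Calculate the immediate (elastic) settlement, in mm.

Immediate (elastic) settlement: S_e = q·B·(1−ν²)/E_s · I_f.
E_s = 33.2 MPa = 33200 kPa.
S_e = 157 × 5.8 × (1 − 0.23²) / 33200 × 1.03
    = 157 × 5.8 × 0.9471 / 33200 × 1.03
    = 0.02676 m = 26.76 mm

S_e ≈ 26.8 mm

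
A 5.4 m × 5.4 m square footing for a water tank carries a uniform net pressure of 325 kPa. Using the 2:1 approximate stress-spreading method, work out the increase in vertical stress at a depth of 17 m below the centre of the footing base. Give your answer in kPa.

By the 2:1 method the load spreads at 1 horizontal : 2 vertical, so at depth z the loaded area has grown by z in each plan dimension:
Δσ = qBL/((B+z)(L+z)) = 325×5.4×5.4/((5.4+17)(5.4+17)) = 18.888 kPa

Δσ_z ≈ 18.9 kPa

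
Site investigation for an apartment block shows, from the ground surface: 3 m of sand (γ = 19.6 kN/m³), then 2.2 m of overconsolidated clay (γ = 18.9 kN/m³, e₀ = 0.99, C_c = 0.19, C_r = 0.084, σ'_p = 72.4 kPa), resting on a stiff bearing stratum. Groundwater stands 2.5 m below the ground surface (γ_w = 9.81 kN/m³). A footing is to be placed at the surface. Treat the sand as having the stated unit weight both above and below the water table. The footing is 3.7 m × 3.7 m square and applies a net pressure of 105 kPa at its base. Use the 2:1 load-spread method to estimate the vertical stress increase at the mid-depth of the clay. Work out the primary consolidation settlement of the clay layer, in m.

Mid-depth of clay below the ground surface: z = 3 + 2.2/2 = 4.1 m.
Total vertical stress at mid-clay: σ_v = 19.6×3 + 18.9×1.1 = 79.59 kPa.
Pore pressure: u = 9.81×(4.1 − 2.5) = 15.696 kPa.
Initial effective stress: σ'_0 = σ_v − u = 79.59 − 15.696 = 63.894 kPa.
Stress increase at mid-clay by the 2:1 spreading method:
Δσ = qBL/((B+z)(L+z)) = 105×3.7×3.7/((3.7+4.1)(3.7+4.1)) = 23.627 kPa
Final effective stress: σ'_f = 63.894 + 23.627 = 87.521 kPa.
σ'_f = 87.521 > σ'_p = 72.4 kPa, so the stress path crosses the preconsolidation pressure — recompression up to σ'_p, then virgin compression beyond:
S_c = H/(1+e₀)·[C_r·log₁₀(σ'_p/σ'_0) + C_c·log₁₀(σ'_f/σ'_p)]
    = 2.2/1.99 × [0.084×log₁₀(72.4/63.894) + 0.19×log₁₀(87.521/72.4)]
    = 1.1055 × [0.0045594 + 0.015651] = 0.02234 m

S_c ≈ 0.0223 m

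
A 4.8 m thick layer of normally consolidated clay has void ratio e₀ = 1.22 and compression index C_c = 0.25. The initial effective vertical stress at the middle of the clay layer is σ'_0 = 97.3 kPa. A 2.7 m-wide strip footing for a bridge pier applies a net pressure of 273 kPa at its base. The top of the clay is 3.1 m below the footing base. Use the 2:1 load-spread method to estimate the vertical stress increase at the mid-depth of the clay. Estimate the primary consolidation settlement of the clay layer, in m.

Mid-depth of clay below the footing base: z = 3.1 + 4.8/2 = 5.5 m.
Stress increase at mid-clay by the 2:1 spreading method:
Δσ = qB/(B+z) = 273×2.7/(2.7+5.5) = 89.89 kPa
Final effective stress: σ'_f = σ'_0 + Δσ = 97.3 + 89.89 = 187.19 kPa.
Normally consolidated clay, so the full stress increment lies on the virgin compression line:
S_c = C_c·H/(1+e₀)·log₁₀(σ'_f/σ'_0) = 0.25×4.8/(1+1.22)×log₁₀(187.19/97.3)
    = 0.54054 × 0.28417 = 0.1536 m

S_c ≈ 0.154 m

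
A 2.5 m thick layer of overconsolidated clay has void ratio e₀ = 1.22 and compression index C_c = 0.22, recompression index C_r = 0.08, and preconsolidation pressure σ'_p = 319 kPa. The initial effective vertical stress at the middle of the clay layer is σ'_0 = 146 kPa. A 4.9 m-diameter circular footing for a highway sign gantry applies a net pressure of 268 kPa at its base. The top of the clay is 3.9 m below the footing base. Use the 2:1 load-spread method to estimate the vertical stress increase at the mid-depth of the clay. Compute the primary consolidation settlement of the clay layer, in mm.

S_c ≈ 14.2 mm

Mid-depth of clay below the footing base: z = 3.9 + 2.5/2 = 5.15 m.
Stress increase at mid-clay by the 2:1 spreading method:
Δσ ≈ qD²/(D+z)² = 268×4.9²/(4.9+5.15)² = 63.708 kPa
Final effective stress: σ'_f = 146 + 63.708 = 209.71 kPa.
σ'_f = 209.71 ≤ σ'_p = 319 kPa, so the clay remains overconsolidated and only the recompression index applies:
S_c = C_r·H/(1+e₀)·log₁₀(σ'_f/σ'_0) = 0.08×2.5/2.22×log₁₀(209.71/146)
    = 0.090088 × 0.15727 = 0.01417 m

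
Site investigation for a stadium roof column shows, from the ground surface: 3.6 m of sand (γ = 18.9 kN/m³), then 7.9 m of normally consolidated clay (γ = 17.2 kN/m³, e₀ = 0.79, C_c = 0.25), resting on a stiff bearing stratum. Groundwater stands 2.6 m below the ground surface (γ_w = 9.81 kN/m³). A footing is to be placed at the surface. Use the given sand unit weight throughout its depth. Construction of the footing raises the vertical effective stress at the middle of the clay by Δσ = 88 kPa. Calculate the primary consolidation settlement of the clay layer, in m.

S_c ≈ 0.334 m

Mid-depth of clay below the ground surface: z = 3.6 + 7.9/2 = 7.55 m.
Total vertical stress at mid-clay: σ_v = 18.9×3.6 + 17.2×3.95 = 135.98 kPa.
Pore pressure: u = 9.81×(7.55 − 2.6) = 48.56 kPa.
Initial effective stress: σ'_0 = σ_v − u = 135.98 − 48.56 = 87.42 kPa.
Final effective stress: σ'_f = σ'_0 + Δσ = 87.42 + 88 = 175.42 kPa.
Normally consolidated clay, so the full stress increment lies on the virgin compression line:
S_c = C_c·H/(1+e₀)·log₁₀(σ'_f/σ'_0) = 0.25×7.9/(1+0.79)×log₁₀(175.42/87.42)
    = 1.1034 × 0.30247 = 0.3337 m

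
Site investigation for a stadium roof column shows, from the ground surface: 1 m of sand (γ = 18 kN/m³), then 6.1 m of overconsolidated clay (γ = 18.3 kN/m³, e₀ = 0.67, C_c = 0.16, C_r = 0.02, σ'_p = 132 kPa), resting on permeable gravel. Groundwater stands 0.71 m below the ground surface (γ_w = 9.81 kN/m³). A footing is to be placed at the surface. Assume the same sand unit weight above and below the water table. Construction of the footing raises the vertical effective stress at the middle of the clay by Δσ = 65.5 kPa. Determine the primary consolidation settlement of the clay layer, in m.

S_c ≈ 0.0303 m

Mid-depth of clay below the ground surface: z = 1 + 6.1/2 = 4.05 m.
Total vertical stress at mid-clay: σ_v = 18×1 + 18.3×3.05 = 73.815 kPa.
Pore pressure: u = 9.81×(4.05 − 0.71) = 32.765 kPa.
Initial effective stress: σ'_0 = σ_v − u = 73.815 − 32.765 = 41.05 kPa.
Final effective stress: σ'_f = 41.05 + 65.5 = 106.55 kPa.
σ'_f = 106.55 ≤ σ'_p = 132 kPa, so the clay remains overconsolidated and only the recompression index applies:
S_c = C_r·H/(1+e₀)·log₁₀(σ'_f/σ'_0) = 0.02×6.1/1.67×log₁₀(106.55/41.05)
    = 0.073054 × 0.41424 = 0.03026 m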